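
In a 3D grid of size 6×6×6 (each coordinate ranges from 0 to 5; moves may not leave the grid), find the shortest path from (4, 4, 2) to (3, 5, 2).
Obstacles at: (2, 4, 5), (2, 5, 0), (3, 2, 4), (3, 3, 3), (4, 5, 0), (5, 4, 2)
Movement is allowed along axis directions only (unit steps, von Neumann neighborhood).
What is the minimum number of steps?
2
(one shortest path: (4, 4, 2) → (3, 4, 2) → (3, 5, 2))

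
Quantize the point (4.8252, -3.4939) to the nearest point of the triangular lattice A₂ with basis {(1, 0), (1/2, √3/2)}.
(5, -3.464)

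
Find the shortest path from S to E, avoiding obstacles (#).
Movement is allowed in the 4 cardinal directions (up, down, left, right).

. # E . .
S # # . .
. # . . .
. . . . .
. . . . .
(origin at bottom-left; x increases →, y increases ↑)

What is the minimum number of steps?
9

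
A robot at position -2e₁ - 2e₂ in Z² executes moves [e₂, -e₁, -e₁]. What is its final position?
(-4, -1)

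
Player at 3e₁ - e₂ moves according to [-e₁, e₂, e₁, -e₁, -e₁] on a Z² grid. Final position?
(1, 0)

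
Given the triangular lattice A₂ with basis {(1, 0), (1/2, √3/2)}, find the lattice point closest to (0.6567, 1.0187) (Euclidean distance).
(0.5, 0.866)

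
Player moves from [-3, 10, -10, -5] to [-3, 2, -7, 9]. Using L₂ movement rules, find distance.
16.4012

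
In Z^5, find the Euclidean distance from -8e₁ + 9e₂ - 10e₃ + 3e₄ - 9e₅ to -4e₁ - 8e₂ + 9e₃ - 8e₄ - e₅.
29.1719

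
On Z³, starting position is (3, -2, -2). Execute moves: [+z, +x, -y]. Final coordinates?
(4, -3, -1)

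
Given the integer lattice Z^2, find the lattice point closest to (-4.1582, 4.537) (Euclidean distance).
(-4, 5)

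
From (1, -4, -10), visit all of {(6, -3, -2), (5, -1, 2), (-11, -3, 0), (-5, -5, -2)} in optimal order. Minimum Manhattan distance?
49
(one optimal route: (1, -4, -10) → (6, -3, -2) → (5, -1, 2) → (-5, -5, -2) → (-11, -3, 0))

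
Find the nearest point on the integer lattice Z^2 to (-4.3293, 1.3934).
(-4, 1)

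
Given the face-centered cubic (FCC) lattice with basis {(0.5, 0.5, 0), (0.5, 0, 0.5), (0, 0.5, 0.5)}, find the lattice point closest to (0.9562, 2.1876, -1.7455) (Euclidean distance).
(1, 2, -2)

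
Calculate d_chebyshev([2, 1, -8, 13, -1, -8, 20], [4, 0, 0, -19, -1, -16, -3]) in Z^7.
32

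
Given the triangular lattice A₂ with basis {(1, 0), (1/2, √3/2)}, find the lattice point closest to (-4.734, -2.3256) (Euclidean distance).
(-4.5, -2.598)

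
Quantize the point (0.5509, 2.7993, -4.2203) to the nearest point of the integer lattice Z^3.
(1, 3, -4)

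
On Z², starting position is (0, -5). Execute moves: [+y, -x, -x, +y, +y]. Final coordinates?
(-2, -2)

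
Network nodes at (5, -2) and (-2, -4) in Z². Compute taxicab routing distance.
9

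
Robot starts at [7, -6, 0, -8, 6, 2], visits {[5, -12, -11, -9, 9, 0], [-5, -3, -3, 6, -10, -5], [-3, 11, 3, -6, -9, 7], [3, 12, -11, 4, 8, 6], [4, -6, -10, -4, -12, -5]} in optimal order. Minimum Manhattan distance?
191
(one optimal route: (7, -6, 0, -8, 6, 2) → (5, -12, -11, -9, 9, 0) → (4, -6, -10, -4, -12, -5) → (-5, -3, -3, 6, -10, -5) → (-3, 11, 3, -6, -9, 7) → (3, 12, -11, 4, 8, 6))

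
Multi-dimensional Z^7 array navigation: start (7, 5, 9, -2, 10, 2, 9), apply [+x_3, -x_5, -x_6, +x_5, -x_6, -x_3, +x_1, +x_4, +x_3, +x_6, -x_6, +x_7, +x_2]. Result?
(8, 6, 10, -1, 10, 0, 10)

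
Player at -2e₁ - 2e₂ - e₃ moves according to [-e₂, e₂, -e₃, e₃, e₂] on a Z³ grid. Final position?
(-2, -1, -1)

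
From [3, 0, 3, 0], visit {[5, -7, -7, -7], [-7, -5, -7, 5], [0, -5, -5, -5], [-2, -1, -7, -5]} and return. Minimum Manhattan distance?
94
(one optimal route: (3, 0, 3, 0) → (5, -7, -7, -7) → (0, -5, -5, -5) → (-2, -1, -7, -5) → (-7, -5, -7, 5) → (3, 0, 3, 0))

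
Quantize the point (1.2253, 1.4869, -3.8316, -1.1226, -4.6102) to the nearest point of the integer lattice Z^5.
(1, 1, -4, -1, -5)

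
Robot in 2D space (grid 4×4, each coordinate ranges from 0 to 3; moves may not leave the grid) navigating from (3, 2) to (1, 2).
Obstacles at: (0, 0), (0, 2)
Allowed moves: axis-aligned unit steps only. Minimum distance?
2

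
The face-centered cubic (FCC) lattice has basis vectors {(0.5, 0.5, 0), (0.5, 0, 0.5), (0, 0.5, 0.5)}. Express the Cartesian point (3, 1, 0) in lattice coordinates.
4b₁ + 2b₂ - 2b₃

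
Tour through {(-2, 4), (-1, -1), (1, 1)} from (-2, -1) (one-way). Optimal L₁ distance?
11
(one optimal route: (-2, -1) → (-1, -1) → (1, 1) → (-2, 4))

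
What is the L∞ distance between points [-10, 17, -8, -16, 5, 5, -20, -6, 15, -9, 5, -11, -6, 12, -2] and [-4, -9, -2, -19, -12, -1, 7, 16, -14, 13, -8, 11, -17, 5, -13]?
29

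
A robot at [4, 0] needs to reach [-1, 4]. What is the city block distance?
9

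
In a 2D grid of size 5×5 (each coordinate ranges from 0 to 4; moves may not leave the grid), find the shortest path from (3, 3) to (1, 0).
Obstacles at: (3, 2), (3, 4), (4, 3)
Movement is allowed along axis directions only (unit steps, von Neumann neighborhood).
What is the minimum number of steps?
5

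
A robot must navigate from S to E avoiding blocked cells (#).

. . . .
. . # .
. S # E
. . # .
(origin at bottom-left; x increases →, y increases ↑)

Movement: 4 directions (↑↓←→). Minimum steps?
6
(one shortest path: (1, 1) → (1, 2) → (1, 3) → (2, 3) → (3, 3) → (3, 2) → (3, 1))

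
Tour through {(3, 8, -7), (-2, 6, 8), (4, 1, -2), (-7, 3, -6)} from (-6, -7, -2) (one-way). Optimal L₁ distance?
65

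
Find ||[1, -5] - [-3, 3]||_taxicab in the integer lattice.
12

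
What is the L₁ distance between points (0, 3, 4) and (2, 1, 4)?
4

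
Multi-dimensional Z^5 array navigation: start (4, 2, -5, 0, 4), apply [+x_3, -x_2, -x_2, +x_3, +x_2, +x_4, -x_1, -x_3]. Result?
(3, 1, -4, 1, 4)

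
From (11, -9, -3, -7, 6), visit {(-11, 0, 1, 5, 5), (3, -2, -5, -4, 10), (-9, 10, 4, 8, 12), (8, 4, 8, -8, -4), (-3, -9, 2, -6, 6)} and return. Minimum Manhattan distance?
200
(one optimal route: (11, -9, -3, -7, 6) → (3, -2, -5, -4, 10) → (8, 4, 8, -8, -4) → (-9, 10, 4, 8, 12) → (-11, 0, 1, 5, 5) → (-3, -9, 2, -6, 6) → (11, -9, -3, -7, 6))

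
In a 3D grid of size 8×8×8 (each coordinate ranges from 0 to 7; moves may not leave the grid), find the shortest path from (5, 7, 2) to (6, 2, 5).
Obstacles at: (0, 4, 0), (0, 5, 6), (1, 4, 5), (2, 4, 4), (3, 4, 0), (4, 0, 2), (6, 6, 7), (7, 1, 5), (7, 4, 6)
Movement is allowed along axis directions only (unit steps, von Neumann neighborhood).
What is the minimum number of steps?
9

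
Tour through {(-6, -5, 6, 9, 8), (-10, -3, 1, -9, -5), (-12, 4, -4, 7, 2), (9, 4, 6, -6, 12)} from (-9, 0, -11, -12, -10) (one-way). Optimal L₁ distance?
137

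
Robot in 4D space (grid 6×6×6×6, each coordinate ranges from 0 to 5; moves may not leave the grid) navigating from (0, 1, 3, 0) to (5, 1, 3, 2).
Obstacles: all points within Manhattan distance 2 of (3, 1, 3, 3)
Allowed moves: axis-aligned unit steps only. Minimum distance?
7
(one shortest path: (0, 1, 3, 0) → (1, 1, 3, 0) → (2, 1, 3, 0) → (3, 1, 3, 0) → (4, 1, 3, 0) → (5, 1, 3, 0) → (5, 1, 3, 1) → (5, 1, 3, 2))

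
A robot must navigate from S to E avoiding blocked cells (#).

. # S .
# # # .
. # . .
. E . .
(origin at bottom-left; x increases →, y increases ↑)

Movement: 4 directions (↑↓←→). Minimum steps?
6
(one shortest path: (2, 3) → (3, 3) → (3, 2) → (3, 1) → (2, 1) → (2, 0) → (1, 0))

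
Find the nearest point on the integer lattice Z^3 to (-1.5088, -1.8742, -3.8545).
(-2, -2, -4)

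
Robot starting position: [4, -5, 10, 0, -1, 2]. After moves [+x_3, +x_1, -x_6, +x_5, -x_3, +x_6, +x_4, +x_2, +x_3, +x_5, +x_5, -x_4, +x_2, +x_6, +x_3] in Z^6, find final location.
(5, -3, 12, 0, 2, 3)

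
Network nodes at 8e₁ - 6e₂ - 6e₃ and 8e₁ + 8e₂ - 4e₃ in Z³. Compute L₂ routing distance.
14.1421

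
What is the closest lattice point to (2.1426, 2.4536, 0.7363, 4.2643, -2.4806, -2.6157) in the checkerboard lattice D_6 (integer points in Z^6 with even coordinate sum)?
(2, 2, 1, 4, -2, -3)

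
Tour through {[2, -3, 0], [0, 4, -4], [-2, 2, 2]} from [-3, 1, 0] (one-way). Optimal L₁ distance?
27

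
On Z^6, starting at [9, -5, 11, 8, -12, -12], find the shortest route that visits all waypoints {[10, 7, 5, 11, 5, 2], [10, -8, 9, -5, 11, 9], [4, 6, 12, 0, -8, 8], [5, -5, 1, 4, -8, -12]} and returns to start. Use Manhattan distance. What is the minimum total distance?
218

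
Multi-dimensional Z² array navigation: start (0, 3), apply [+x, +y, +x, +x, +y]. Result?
(3, 5)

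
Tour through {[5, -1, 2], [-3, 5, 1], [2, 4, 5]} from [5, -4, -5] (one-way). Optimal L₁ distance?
31
(one optimal route: (5, -4, -5) → (5, -1, 2) → (2, 4, 5) → (-3, 5, 1))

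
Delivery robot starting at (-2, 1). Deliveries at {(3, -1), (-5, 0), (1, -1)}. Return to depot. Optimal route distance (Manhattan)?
20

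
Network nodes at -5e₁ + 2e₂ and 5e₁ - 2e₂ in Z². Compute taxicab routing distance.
14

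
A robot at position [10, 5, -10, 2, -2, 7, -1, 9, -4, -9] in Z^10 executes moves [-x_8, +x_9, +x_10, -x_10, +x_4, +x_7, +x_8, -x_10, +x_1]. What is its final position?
(11, 5, -10, 3, -2, 7, 0, 9, -3, -10)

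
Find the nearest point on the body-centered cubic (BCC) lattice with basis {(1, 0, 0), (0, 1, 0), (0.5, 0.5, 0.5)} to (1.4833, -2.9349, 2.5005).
(1.5, -2.5, 2.5)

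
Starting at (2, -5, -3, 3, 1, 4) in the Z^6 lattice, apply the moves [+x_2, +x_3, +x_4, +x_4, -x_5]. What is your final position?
(2, -4, -2, 5, 0, 4)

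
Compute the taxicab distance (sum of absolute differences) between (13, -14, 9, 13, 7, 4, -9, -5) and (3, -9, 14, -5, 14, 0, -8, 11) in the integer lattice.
66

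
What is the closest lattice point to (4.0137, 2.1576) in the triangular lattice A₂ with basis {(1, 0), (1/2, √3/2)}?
(4, 1.732)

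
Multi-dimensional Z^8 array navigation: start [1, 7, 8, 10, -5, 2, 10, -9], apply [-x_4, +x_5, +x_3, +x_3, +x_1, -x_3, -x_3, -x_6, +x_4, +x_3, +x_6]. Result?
(2, 7, 9, 10, -4, 2, 10, -9)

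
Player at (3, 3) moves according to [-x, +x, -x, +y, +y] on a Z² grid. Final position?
(2, 5)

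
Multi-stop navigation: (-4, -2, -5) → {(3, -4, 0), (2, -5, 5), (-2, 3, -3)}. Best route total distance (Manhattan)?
31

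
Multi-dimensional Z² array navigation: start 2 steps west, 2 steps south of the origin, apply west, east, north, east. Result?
(-1, -1)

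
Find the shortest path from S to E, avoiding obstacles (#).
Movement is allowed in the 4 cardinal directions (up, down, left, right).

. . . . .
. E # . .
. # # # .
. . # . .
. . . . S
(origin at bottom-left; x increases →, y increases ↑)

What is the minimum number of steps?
8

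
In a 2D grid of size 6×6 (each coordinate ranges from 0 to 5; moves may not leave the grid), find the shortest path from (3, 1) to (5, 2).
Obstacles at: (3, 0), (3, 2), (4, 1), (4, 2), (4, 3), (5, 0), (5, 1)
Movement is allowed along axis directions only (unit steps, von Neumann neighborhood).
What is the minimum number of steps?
9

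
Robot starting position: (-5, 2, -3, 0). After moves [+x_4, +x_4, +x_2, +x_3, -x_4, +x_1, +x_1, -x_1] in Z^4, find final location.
(-4, 3, -2, 1)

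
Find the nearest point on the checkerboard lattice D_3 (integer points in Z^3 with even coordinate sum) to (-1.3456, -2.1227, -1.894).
(-2, -2, -2)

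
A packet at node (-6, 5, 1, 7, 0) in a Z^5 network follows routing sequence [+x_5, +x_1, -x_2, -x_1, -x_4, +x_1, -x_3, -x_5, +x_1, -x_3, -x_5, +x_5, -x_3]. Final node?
(-4, 4, -2, 6, 0)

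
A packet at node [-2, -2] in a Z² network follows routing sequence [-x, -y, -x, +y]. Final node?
(-4, -2)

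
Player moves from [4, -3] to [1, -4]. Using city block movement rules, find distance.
4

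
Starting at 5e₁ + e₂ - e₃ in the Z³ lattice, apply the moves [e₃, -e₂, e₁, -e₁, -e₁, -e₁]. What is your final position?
(3, 0, 0)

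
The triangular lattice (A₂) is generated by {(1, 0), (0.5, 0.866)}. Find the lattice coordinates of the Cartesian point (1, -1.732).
2b₁ - 2b₂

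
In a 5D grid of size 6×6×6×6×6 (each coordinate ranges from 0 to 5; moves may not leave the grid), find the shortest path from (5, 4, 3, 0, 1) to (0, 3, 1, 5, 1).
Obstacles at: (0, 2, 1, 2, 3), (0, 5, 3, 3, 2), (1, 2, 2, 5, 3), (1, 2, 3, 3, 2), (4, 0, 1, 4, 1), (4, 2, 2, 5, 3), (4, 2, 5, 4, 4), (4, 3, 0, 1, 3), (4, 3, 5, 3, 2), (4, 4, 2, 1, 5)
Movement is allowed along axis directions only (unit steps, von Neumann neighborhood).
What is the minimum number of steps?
13
(one shortest path: (5, 4, 3, 0, 1) → (4, 4, 3, 0, 1) → (3, 4, 3, 0, 1) → (2, 4, 3, 0, 1) → (1, 4, 3, 0, 1) → (0, 4, 3, 0, 1) → (0, 3, 3, 0, 1) → (0, 3, 2, 0, 1) → (0, 3, 1, 0, 1) → (0, 3, 1, 1, 1) → (0, 3, 1, 2, 1) → (0, 3, 1, 3, 1) → (0, 3, 1, 4, 1) → (0, 3, 1, 5, 1))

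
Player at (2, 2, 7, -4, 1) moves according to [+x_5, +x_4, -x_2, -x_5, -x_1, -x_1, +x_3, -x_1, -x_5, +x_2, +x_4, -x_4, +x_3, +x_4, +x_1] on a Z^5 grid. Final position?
(0, 2, 9, -2, 0)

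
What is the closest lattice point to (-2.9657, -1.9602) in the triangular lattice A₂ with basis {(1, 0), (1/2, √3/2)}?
(-3, -1.732)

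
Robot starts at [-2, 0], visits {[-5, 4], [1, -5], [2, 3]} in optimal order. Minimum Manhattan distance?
24
(one optimal route: (-2, 0) → (-5, 4) → (2, 3) → (1, -5))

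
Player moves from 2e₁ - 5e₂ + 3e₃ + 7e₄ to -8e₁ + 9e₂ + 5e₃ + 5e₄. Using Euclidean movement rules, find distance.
17.4356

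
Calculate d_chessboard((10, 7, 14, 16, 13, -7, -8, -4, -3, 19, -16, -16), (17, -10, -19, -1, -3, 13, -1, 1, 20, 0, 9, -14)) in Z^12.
33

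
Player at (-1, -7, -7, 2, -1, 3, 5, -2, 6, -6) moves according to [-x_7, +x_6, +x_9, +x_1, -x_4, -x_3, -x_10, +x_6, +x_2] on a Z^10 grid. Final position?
(0, -6, -8, 1, -1, 5, 4, -2, 7, -7)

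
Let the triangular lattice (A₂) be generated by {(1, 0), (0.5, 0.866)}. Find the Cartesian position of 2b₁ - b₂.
(1.5, -0.866)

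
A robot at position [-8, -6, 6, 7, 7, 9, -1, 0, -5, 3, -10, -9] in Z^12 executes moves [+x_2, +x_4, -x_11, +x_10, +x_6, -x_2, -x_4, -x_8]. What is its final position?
(-8, -6, 6, 7, 7, 10, -1, -1, -5, 4, -11, -9)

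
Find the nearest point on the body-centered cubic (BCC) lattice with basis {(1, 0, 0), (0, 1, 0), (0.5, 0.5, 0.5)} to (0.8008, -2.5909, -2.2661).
(0.5, -2.5, -2.5)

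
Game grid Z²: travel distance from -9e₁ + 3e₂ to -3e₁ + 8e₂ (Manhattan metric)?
11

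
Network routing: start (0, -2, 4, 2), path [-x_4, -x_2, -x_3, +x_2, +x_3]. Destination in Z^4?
(0, -2, 4, 1)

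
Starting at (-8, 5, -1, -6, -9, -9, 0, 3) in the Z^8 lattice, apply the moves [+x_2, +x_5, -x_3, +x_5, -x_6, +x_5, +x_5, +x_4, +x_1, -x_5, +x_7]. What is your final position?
(-7, 6, -2, -5, -6, -10, 1, 3)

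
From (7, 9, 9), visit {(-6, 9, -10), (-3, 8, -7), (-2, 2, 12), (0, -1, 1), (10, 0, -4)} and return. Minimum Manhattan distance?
114
(one optimal route: (7, 9, 9) → (-6, 9, -10) → (-3, 8, -7) → (10, 0, -4) → (0, -1, 1) → (-2, 2, 12) → (7, 9, 9))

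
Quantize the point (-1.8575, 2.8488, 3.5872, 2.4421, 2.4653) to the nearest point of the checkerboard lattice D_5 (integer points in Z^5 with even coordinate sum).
(-2, 3, 4, 2, 3)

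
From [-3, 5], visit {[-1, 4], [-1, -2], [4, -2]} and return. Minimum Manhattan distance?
28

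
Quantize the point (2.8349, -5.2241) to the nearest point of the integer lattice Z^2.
(3, -5)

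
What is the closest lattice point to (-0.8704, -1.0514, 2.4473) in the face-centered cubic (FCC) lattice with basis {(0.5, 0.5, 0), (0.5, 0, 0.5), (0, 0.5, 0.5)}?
(-0.5, -1, 2.5)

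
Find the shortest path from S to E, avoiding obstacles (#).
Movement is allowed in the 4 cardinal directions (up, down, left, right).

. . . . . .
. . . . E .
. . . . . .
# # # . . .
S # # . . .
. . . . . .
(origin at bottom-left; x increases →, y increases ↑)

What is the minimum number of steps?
9
(one shortest path: (0, 1) → (0, 0) → (1, 0) → (2, 0) → (3, 0) → (4, 0) → (4, 1) → (4, 2) → (4, 3) → (4, 4))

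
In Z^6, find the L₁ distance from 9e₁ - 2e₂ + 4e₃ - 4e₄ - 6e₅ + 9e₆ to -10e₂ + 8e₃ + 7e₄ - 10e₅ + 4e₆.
41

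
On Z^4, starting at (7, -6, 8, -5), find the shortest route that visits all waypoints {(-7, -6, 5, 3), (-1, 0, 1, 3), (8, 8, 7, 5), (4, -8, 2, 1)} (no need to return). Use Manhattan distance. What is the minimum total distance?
76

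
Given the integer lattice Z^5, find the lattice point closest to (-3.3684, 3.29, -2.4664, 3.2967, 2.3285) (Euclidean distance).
(-3, 3, -2, 3, 2)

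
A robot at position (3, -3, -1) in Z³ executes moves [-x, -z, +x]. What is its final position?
(3, -3, -2)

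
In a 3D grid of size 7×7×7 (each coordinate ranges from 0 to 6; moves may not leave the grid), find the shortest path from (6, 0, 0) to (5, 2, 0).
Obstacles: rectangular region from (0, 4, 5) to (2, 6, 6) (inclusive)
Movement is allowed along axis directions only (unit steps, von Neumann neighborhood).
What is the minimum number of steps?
3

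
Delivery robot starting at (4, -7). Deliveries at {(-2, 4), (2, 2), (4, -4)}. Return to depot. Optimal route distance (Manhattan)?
34
(one optimal route: (4, -7) → (-2, 4) → (2, 2) → (4, -4) → (4, -7))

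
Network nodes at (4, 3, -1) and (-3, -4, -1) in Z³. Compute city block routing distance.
14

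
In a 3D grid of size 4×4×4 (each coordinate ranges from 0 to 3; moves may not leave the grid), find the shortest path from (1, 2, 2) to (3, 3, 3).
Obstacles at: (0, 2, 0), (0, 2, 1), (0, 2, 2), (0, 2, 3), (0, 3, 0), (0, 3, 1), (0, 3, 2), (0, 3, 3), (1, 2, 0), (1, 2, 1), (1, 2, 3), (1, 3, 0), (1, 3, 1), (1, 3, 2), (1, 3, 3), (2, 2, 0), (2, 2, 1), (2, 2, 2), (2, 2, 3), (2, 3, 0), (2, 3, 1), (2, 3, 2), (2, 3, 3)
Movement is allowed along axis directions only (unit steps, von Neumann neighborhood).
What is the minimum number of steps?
6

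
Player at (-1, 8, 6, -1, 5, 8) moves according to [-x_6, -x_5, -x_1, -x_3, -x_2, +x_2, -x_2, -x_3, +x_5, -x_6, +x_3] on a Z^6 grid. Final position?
(-2, 7, 5, -1, 5, 6)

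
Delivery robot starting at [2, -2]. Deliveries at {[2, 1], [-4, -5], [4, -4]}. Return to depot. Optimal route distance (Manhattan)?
28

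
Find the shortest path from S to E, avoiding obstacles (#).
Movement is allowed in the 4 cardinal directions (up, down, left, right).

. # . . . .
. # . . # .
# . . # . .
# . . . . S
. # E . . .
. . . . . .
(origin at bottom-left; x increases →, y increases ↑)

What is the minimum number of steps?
4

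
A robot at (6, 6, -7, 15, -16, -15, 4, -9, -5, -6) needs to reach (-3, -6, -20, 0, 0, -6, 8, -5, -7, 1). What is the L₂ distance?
32.2645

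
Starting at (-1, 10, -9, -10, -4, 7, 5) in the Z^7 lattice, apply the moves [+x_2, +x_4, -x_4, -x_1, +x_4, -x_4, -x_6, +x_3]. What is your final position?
(-2, 11, -8, -10, -4, 6, 5)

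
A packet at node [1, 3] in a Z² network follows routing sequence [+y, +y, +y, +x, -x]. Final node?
(1, 6)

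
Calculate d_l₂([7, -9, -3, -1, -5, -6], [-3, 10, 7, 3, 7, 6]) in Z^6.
29.4109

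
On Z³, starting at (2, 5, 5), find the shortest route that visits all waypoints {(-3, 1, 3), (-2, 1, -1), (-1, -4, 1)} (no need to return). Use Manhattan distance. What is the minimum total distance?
24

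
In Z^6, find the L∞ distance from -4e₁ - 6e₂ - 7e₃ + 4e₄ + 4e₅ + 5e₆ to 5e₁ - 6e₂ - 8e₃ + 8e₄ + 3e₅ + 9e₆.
9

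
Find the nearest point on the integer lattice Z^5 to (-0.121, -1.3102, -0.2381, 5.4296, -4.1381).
(0, -1, 0, 5, -4)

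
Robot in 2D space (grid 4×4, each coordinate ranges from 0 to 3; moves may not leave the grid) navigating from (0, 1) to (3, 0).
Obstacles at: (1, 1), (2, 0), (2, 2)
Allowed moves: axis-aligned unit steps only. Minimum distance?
8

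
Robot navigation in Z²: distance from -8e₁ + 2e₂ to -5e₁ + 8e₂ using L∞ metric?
6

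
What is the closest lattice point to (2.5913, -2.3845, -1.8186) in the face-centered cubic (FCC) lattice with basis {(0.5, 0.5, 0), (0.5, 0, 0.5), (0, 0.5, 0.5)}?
(2.5, -2.5, -2)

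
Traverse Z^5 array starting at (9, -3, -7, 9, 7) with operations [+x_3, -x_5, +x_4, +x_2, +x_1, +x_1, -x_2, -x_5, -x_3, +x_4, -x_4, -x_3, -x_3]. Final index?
(11, -3, -9, 10, 5)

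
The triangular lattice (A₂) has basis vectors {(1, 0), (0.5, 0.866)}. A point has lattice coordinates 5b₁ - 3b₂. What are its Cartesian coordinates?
(3.5, -2.598)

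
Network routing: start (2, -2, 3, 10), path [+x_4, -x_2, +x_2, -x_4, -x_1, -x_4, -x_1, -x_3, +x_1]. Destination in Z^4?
(1, -2, 2, 9)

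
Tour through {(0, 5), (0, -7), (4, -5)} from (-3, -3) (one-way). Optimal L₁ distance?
27
(one optimal route: (-3, -3) → (0, -7) → (4, -5) → (0, 5))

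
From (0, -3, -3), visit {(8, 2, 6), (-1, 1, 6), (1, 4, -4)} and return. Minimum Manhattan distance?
52
(one optimal route: (0, -3, -3) → (-1, 1, 6) → (8, 2, 6) → (1, 4, -4) → (0, -3, -3))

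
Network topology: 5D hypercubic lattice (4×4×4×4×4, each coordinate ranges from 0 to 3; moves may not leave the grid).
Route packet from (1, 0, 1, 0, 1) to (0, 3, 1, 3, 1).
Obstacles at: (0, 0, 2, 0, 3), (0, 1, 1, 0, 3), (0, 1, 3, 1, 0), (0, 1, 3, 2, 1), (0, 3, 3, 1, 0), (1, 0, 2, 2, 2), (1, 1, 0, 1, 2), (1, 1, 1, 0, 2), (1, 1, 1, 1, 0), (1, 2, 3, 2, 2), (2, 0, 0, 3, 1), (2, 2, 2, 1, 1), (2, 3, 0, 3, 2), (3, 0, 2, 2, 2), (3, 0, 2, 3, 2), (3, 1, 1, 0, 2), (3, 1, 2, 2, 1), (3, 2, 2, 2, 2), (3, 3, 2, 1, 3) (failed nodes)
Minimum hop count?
7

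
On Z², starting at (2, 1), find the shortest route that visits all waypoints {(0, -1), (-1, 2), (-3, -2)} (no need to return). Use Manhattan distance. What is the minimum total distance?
12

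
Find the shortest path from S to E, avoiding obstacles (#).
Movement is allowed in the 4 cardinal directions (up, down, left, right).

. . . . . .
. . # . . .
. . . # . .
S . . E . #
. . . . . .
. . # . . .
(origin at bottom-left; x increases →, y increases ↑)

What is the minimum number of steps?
3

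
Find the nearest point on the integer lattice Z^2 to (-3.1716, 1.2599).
(-3, 1)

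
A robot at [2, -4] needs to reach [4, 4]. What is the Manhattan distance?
10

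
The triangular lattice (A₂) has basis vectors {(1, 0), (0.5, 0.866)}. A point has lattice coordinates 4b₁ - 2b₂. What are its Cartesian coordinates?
(3, -1.732)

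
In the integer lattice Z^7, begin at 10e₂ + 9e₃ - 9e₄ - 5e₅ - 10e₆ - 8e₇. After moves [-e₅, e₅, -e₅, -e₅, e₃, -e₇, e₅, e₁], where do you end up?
(1, 10, 10, -9, -6, -10, -9)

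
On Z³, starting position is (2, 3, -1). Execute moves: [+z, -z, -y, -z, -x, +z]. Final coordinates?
(1, 2, -1)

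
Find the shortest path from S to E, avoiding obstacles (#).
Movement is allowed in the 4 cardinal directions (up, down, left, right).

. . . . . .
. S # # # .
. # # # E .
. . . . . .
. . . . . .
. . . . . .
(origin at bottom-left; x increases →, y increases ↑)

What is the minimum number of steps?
8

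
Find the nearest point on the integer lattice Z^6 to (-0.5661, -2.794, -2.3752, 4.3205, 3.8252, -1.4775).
(-1, -3, -2, 4, 4, -1)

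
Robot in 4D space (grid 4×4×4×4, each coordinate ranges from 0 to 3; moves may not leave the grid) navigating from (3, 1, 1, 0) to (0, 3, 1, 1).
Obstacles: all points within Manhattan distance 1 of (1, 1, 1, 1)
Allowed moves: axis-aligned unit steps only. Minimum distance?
6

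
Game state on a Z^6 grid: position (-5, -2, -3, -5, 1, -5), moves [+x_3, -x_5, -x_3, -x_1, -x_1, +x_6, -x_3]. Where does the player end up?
(-7, -2, -4, -5, 0, -4)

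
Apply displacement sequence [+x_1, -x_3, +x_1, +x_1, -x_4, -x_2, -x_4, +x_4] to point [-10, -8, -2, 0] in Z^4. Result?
(-7, -9, -3, -1)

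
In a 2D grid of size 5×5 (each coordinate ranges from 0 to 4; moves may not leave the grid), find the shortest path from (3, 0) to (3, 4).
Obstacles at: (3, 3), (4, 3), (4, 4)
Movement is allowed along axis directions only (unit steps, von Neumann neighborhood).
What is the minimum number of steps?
6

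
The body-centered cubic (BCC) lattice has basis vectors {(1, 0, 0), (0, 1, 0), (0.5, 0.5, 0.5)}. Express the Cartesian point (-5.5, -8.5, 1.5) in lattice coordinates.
-7b₁ - 10b₂ + 3b₃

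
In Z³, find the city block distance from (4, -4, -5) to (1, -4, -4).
4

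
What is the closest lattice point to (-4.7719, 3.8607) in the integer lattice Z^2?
(-5, 4)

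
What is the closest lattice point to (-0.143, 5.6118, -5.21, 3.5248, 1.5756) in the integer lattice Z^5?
(0, 6, -5, 4, 2)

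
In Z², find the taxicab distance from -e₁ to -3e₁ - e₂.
3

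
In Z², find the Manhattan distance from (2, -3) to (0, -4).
3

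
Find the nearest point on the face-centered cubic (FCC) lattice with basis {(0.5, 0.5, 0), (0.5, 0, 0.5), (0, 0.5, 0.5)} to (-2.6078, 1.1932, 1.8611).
(-2.5, 1.5, 2)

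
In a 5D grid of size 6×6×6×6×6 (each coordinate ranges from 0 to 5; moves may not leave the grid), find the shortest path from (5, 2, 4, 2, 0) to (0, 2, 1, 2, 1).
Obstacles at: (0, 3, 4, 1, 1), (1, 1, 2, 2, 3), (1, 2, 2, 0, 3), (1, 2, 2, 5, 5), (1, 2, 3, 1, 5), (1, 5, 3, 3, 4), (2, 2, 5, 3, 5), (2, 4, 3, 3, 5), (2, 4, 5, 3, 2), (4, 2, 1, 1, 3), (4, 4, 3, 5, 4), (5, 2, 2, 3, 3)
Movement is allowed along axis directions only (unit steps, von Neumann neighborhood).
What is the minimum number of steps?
9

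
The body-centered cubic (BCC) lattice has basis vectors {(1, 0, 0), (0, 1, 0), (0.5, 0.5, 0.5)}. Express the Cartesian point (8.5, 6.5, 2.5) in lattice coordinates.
6b₁ + 4b₂ + 5b₃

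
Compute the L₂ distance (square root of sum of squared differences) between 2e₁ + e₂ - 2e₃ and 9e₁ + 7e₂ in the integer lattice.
9.43398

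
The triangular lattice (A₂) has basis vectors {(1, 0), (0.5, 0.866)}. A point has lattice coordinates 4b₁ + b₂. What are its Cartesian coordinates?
(4.5, 0.866)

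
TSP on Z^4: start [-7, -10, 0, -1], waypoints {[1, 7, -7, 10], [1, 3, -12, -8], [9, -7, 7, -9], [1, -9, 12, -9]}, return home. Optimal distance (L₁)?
152
(one optimal route: (-7, -10, 0, -1) → (1, 7, -7, 10) → (1, 3, -12, -8) → (9, -7, 7, -9) → (1, -9, 12, -9) → (-7, -10, 0, -1))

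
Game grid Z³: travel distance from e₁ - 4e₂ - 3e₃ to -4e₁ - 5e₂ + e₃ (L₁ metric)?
10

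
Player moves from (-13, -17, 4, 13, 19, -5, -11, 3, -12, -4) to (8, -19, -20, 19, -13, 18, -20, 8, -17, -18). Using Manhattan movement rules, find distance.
141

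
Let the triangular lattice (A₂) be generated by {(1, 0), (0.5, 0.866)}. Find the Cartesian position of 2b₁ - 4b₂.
(0, -3.464)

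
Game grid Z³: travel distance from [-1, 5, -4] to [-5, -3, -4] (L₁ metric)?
12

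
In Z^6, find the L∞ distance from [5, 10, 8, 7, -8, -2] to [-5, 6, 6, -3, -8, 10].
12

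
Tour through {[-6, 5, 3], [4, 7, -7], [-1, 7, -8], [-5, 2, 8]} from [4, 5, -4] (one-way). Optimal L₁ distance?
38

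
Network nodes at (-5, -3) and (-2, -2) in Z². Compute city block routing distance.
4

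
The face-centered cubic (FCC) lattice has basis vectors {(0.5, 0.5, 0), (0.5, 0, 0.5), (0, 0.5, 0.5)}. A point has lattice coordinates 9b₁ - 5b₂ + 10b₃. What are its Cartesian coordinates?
(2, 9.5, 2.5)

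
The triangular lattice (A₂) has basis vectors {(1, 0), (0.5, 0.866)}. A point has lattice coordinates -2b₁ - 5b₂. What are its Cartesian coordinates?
(-4.5, -4.33)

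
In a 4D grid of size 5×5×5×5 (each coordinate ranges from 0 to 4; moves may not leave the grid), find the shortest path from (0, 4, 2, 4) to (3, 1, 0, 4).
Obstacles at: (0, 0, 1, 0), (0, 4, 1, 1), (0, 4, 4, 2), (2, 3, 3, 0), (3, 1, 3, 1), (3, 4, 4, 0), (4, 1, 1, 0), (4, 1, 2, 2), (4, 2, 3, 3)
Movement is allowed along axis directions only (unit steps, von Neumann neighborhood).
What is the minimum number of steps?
8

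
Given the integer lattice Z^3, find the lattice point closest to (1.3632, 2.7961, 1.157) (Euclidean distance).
(1, 3, 1)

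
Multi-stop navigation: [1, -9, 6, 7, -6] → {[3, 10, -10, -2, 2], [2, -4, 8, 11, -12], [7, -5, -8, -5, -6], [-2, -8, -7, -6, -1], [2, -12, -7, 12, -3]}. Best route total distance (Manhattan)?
130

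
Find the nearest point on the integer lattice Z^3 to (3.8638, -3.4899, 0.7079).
(4, -3, 1)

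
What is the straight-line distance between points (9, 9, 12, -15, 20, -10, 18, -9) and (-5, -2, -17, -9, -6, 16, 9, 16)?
57.0263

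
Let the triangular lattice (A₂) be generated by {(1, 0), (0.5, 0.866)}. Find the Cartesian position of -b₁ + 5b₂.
(1.5, 4.33)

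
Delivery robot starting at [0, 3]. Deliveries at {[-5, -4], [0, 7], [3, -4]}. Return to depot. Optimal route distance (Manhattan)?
38
(one optimal route: (0, 3) → (-5, -4) → (3, -4) → (0, 7) → (0, 3))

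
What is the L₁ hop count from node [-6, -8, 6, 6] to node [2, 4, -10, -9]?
51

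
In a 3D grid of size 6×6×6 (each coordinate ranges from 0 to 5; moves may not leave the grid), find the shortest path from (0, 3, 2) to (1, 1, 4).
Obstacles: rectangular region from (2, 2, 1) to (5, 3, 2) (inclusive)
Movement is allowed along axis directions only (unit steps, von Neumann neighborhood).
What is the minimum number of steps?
5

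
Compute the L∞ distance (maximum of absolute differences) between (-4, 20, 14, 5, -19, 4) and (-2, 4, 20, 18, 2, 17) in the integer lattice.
21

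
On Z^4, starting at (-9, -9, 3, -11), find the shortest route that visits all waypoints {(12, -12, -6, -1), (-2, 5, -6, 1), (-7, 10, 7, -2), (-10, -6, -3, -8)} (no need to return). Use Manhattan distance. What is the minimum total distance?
107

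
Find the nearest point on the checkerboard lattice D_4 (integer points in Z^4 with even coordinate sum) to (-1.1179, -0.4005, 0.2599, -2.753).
(-1, 0, 0, -3)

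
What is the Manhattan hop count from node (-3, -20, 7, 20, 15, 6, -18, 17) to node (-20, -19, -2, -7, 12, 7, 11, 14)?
90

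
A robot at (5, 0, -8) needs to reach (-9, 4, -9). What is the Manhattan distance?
19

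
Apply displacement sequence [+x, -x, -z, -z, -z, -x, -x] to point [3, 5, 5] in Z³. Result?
(1, 5, 2)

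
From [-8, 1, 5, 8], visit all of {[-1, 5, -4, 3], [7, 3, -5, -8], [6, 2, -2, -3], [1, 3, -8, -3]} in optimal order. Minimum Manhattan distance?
61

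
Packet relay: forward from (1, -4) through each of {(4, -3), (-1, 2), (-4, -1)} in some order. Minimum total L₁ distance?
20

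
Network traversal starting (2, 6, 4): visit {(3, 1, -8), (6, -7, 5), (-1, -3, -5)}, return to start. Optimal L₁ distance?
68
(one optimal route: (2, 6, 4) → (3, 1, -8) → (-1, -3, -5) → (6, -7, 5) → (2, 6, 4))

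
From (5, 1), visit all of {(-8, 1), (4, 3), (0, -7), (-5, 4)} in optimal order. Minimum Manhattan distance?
35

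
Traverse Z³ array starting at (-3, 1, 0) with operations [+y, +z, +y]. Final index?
(-3, 3, 1)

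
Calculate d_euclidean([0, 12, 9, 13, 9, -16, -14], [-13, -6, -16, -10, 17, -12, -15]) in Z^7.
41.5692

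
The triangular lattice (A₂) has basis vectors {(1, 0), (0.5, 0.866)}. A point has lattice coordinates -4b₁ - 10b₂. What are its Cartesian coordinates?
(-9, -8.66)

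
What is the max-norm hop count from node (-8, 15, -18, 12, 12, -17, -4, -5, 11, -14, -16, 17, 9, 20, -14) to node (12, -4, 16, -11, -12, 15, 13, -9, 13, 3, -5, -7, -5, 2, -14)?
34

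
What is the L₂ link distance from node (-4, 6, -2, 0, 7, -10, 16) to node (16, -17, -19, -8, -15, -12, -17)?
53.4696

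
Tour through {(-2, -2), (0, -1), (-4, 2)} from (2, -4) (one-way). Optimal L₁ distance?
14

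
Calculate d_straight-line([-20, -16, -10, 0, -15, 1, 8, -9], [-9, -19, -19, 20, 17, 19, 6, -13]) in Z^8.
44.486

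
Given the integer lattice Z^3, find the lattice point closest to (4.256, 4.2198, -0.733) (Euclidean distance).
(4, 4, -1)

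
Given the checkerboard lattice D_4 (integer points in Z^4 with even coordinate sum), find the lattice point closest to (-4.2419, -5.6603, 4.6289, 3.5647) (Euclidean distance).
(-4, -6, 5, 3)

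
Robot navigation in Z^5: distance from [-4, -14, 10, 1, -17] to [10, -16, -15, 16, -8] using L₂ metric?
33.6303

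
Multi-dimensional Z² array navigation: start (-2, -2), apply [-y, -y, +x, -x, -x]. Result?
(-3, -4)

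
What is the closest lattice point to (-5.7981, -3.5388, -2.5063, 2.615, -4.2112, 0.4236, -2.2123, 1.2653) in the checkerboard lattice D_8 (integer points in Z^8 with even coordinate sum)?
(-6, -4, -2, 3, -4, 0, -2, 1)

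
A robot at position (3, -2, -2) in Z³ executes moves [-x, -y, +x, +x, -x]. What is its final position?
(3, -3, -2)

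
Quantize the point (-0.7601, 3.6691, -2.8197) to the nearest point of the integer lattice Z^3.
(-1, 4, -3)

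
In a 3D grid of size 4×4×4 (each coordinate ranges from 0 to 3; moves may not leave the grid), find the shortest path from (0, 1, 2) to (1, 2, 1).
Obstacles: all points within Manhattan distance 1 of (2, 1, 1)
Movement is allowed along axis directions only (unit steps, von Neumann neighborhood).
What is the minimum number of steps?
3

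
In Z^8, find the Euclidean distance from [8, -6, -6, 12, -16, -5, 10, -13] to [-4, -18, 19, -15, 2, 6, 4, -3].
47.1487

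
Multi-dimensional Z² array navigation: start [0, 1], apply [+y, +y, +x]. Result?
(1, 3)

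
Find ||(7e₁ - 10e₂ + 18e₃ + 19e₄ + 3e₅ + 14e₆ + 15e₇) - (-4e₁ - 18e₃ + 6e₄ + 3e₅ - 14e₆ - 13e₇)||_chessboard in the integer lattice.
36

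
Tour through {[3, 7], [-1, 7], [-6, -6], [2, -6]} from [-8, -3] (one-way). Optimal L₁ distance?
31
(one optimal route: (-8, -3) → (-6, -6) → (2, -6) → (3, 7) → (-1, 7))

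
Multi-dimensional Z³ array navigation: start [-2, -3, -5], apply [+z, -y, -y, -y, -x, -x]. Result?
(-4, -6, -4)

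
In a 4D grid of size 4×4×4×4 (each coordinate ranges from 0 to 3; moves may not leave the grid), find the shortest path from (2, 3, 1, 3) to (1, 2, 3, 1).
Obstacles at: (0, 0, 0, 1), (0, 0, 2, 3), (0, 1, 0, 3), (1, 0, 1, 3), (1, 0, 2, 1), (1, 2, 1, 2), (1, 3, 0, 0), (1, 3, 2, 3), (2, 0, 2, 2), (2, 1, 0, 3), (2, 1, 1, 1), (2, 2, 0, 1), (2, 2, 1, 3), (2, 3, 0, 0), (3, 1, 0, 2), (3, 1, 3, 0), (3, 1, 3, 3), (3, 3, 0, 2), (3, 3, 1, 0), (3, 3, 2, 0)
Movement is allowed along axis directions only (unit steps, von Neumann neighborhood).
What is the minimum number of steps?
6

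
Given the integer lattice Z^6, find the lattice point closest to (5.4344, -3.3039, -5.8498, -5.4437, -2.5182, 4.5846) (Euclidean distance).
(5, -3, -6, -5, -3, 5)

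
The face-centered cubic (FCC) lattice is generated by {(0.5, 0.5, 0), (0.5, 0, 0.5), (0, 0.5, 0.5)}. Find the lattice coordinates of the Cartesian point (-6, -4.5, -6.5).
-4b₁ - 8b₂ - 5b₃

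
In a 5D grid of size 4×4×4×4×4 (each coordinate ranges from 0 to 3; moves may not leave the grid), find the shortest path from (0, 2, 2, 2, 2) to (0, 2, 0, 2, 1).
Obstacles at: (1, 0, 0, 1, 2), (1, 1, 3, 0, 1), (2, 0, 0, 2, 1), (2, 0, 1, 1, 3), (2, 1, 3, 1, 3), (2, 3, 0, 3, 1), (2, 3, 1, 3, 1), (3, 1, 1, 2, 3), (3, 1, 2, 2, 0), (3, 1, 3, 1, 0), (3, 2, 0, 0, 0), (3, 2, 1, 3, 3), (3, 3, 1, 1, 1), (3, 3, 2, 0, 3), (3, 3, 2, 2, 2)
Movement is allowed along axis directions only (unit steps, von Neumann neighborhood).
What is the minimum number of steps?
3
(one shortest path: (0, 2, 2, 2, 2) → (0, 2, 1, 2, 2) → (0, 2, 0, 2, 2) → (0, 2, 0, 2, 1))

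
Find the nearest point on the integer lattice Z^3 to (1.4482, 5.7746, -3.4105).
(1, 6, -3)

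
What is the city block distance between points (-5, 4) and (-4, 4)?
1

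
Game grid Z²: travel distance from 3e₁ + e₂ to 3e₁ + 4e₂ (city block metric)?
3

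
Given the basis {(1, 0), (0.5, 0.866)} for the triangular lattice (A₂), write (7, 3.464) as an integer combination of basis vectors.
5b₁ + 4b₂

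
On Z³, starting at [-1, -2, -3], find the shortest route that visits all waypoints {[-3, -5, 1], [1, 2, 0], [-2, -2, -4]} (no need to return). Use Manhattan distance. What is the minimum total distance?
23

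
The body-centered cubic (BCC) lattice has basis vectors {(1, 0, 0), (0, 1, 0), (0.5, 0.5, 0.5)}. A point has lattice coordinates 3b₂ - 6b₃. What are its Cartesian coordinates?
(-3, 0, -3)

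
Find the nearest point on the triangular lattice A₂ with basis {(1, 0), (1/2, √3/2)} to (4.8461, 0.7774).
(4.5, 0.866)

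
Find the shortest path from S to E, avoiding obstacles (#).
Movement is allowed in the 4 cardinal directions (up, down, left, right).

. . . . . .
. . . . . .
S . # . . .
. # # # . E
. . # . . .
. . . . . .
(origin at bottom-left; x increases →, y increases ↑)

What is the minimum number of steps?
8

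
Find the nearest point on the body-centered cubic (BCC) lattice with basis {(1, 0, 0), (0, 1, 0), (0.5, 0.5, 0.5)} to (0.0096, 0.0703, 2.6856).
(0, 0, 3)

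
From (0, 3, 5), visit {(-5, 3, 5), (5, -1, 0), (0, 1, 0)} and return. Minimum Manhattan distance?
38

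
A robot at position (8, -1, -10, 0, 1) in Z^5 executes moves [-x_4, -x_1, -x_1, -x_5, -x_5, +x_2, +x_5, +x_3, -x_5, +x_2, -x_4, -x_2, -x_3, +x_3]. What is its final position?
(6, 0, -9, -2, -1)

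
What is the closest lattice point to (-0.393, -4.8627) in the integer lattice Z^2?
(0, -5)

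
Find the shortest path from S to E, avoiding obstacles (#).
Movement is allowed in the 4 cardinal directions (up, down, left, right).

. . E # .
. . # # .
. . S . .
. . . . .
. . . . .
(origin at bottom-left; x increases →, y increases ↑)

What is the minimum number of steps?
4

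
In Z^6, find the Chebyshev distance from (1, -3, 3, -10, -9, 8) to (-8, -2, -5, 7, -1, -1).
17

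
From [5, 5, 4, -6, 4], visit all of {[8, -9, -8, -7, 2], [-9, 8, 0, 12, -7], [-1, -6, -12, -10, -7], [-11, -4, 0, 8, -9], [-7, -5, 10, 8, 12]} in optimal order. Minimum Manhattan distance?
172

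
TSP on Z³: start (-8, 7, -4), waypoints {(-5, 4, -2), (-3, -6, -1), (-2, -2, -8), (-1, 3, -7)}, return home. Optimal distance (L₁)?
54
(one optimal route: (-8, 7, -4) → (-5, 4, -2) → (-3, -6, -1) → (-2, -2, -8) → (-1, 3, -7) → (-8, 7, -4))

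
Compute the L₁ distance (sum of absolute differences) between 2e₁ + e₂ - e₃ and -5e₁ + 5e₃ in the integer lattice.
14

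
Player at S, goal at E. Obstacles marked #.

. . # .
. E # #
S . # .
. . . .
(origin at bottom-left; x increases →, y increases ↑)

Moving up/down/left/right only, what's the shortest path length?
2
(one shortest path: (0, 1) → (1, 1) → (1, 2))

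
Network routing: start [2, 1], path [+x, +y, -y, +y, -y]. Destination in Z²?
(3, 1)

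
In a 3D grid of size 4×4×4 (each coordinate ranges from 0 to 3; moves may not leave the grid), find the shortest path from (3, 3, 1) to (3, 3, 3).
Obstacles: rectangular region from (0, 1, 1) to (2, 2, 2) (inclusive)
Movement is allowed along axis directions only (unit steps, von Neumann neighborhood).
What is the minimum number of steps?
2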